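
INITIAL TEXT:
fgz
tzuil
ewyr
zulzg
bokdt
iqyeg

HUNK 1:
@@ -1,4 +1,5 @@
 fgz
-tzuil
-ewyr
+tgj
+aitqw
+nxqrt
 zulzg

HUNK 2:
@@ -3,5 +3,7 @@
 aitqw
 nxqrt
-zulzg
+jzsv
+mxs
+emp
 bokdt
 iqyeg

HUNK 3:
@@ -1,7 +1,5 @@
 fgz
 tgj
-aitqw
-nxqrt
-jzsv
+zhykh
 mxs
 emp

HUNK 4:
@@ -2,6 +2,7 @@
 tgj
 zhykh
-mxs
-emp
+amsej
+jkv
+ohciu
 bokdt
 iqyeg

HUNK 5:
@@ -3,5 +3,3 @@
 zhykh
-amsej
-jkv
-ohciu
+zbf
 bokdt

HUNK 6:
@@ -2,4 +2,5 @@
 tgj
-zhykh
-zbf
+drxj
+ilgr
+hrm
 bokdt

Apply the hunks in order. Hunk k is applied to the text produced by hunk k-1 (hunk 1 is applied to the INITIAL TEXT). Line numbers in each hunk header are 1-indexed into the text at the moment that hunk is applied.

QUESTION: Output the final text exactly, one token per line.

Answer: fgz
tgj
drxj
ilgr
hrm
bokdt
iqyeg

Derivation:
Hunk 1: at line 1 remove [tzuil,ewyr] add [tgj,aitqw,nxqrt] -> 7 lines: fgz tgj aitqw nxqrt zulzg bokdt iqyeg
Hunk 2: at line 3 remove [zulzg] add [jzsv,mxs,emp] -> 9 lines: fgz tgj aitqw nxqrt jzsv mxs emp bokdt iqyeg
Hunk 3: at line 1 remove [aitqw,nxqrt,jzsv] add [zhykh] -> 7 lines: fgz tgj zhykh mxs emp bokdt iqyeg
Hunk 4: at line 2 remove [mxs,emp] add [amsej,jkv,ohciu] -> 8 lines: fgz tgj zhykh amsej jkv ohciu bokdt iqyeg
Hunk 5: at line 3 remove [amsej,jkv,ohciu] add [zbf] -> 6 lines: fgz tgj zhykh zbf bokdt iqyeg
Hunk 6: at line 2 remove [zhykh,zbf] add [drxj,ilgr,hrm] -> 7 lines: fgz tgj drxj ilgr hrm bokdt iqyeg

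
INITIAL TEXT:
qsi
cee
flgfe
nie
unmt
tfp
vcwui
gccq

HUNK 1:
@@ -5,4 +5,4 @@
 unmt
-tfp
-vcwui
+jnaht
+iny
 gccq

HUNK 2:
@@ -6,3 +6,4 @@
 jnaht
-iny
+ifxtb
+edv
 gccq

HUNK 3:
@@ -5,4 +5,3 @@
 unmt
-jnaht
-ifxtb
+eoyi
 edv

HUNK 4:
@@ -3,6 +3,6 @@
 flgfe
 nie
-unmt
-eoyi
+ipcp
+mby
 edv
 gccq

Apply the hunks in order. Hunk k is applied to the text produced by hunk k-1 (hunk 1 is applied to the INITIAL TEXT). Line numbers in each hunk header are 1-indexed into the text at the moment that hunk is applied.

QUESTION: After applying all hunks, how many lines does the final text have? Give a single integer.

Hunk 1: at line 5 remove [tfp,vcwui] add [jnaht,iny] -> 8 lines: qsi cee flgfe nie unmt jnaht iny gccq
Hunk 2: at line 6 remove [iny] add [ifxtb,edv] -> 9 lines: qsi cee flgfe nie unmt jnaht ifxtb edv gccq
Hunk 3: at line 5 remove [jnaht,ifxtb] add [eoyi] -> 8 lines: qsi cee flgfe nie unmt eoyi edv gccq
Hunk 4: at line 3 remove [unmt,eoyi] add [ipcp,mby] -> 8 lines: qsi cee flgfe nie ipcp mby edv gccq
Final line count: 8

Answer: 8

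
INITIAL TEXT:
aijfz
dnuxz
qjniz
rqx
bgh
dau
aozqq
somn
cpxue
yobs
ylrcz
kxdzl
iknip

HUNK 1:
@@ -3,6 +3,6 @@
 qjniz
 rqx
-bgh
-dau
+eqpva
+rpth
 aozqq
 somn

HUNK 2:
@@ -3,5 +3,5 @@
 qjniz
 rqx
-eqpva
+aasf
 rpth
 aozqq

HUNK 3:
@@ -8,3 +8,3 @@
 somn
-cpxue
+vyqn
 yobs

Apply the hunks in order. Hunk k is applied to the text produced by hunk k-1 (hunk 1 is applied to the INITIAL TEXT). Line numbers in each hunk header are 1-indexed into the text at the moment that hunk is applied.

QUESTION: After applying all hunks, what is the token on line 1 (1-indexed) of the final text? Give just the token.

Hunk 1: at line 3 remove [bgh,dau] add [eqpva,rpth] -> 13 lines: aijfz dnuxz qjniz rqx eqpva rpth aozqq somn cpxue yobs ylrcz kxdzl iknip
Hunk 2: at line 3 remove [eqpva] add [aasf] -> 13 lines: aijfz dnuxz qjniz rqx aasf rpth aozqq somn cpxue yobs ylrcz kxdzl iknip
Hunk 3: at line 8 remove [cpxue] add [vyqn] -> 13 lines: aijfz dnuxz qjniz rqx aasf rpth aozqq somn vyqn yobs ylrcz kxdzl iknip
Final line 1: aijfz

Answer: aijfz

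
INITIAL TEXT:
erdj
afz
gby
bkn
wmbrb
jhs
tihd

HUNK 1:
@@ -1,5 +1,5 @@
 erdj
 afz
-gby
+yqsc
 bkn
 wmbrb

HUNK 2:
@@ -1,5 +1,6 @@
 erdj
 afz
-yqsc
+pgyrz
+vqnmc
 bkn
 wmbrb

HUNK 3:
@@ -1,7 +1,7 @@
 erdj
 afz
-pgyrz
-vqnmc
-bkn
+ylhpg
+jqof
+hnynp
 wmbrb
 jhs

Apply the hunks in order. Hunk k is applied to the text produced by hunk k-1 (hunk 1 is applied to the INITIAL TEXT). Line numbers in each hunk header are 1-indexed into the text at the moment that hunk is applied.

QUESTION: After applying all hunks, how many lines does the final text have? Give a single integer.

Hunk 1: at line 1 remove [gby] add [yqsc] -> 7 lines: erdj afz yqsc bkn wmbrb jhs tihd
Hunk 2: at line 1 remove [yqsc] add [pgyrz,vqnmc] -> 8 lines: erdj afz pgyrz vqnmc bkn wmbrb jhs tihd
Hunk 3: at line 1 remove [pgyrz,vqnmc,bkn] add [ylhpg,jqof,hnynp] -> 8 lines: erdj afz ylhpg jqof hnynp wmbrb jhs tihd
Final line count: 8

Answer: 8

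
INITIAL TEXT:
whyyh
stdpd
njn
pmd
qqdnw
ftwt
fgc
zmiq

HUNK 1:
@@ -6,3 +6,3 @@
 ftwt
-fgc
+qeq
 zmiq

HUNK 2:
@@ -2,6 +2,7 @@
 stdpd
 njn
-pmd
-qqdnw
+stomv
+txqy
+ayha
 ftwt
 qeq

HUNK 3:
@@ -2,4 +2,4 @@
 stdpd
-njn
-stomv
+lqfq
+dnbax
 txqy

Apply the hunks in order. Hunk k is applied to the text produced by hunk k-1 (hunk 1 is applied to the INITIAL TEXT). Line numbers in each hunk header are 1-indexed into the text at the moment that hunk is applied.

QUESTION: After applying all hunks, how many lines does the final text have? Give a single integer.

Hunk 1: at line 6 remove [fgc] add [qeq] -> 8 lines: whyyh stdpd njn pmd qqdnw ftwt qeq zmiq
Hunk 2: at line 2 remove [pmd,qqdnw] add [stomv,txqy,ayha] -> 9 lines: whyyh stdpd njn stomv txqy ayha ftwt qeq zmiq
Hunk 3: at line 2 remove [njn,stomv] add [lqfq,dnbax] -> 9 lines: whyyh stdpd lqfq dnbax txqy ayha ftwt qeq zmiq
Final line count: 9

Answer: 9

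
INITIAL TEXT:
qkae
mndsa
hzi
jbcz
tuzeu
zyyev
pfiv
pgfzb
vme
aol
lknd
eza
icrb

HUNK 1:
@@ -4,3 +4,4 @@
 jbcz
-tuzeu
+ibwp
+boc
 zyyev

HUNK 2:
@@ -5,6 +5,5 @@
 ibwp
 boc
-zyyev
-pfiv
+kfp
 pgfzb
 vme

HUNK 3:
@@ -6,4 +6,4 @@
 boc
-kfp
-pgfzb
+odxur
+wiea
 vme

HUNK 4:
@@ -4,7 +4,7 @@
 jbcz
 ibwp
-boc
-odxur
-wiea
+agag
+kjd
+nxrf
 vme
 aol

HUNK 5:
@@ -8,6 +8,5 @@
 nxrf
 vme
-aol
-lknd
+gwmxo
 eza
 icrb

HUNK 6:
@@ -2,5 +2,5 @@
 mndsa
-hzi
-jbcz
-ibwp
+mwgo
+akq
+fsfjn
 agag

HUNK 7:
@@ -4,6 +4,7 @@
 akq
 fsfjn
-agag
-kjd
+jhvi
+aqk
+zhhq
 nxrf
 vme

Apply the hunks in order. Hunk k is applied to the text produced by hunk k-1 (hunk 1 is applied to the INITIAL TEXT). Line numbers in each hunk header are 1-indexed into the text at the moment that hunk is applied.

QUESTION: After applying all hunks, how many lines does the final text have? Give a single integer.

Answer: 13

Derivation:
Hunk 1: at line 4 remove [tuzeu] add [ibwp,boc] -> 14 lines: qkae mndsa hzi jbcz ibwp boc zyyev pfiv pgfzb vme aol lknd eza icrb
Hunk 2: at line 5 remove [zyyev,pfiv] add [kfp] -> 13 lines: qkae mndsa hzi jbcz ibwp boc kfp pgfzb vme aol lknd eza icrb
Hunk 3: at line 6 remove [kfp,pgfzb] add [odxur,wiea] -> 13 lines: qkae mndsa hzi jbcz ibwp boc odxur wiea vme aol lknd eza icrb
Hunk 4: at line 4 remove [boc,odxur,wiea] add [agag,kjd,nxrf] -> 13 lines: qkae mndsa hzi jbcz ibwp agag kjd nxrf vme aol lknd eza icrb
Hunk 5: at line 8 remove [aol,lknd] add [gwmxo] -> 12 lines: qkae mndsa hzi jbcz ibwp agag kjd nxrf vme gwmxo eza icrb
Hunk 6: at line 2 remove [hzi,jbcz,ibwp] add [mwgo,akq,fsfjn] -> 12 lines: qkae mndsa mwgo akq fsfjn agag kjd nxrf vme gwmxo eza icrb
Hunk 7: at line 4 remove [agag,kjd] add [jhvi,aqk,zhhq] -> 13 lines: qkae mndsa mwgo akq fsfjn jhvi aqk zhhq nxrf vme gwmxo eza icrb
Final line count: 13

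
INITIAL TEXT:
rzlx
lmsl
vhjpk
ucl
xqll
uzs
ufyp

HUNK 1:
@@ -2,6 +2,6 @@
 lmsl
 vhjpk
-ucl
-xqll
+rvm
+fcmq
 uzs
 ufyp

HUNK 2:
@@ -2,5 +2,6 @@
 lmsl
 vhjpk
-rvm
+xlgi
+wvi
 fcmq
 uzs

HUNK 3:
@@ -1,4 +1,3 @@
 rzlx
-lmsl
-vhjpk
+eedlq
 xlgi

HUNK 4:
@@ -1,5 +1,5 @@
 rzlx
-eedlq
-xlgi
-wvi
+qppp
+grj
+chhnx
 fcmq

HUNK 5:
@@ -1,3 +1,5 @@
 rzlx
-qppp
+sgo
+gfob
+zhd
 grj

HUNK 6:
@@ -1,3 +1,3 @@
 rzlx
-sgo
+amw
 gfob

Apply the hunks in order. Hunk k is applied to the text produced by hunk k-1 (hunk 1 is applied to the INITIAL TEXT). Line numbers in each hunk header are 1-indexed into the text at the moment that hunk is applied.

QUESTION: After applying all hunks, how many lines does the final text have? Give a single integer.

Answer: 9

Derivation:
Hunk 1: at line 2 remove [ucl,xqll] add [rvm,fcmq] -> 7 lines: rzlx lmsl vhjpk rvm fcmq uzs ufyp
Hunk 2: at line 2 remove [rvm] add [xlgi,wvi] -> 8 lines: rzlx lmsl vhjpk xlgi wvi fcmq uzs ufyp
Hunk 3: at line 1 remove [lmsl,vhjpk] add [eedlq] -> 7 lines: rzlx eedlq xlgi wvi fcmq uzs ufyp
Hunk 4: at line 1 remove [eedlq,xlgi,wvi] add [qppp,grj,chhnx] -> 7 lines: rzlx qppp grj chhnx fcmq uzs ufyp
Hunk 5: at line 1 remove [qppp] add [sgo,gfob,zhd] -> 9 lines: rzlx sgo gfob zhd grj chhnx fcmq uzs ufyp
Hunk 6: at line 1 remove [sgo] add [amw] -> 9 lines: rzlx amw gfob zhd grj chhnx fcmq uzs ufyp
Final line count: 9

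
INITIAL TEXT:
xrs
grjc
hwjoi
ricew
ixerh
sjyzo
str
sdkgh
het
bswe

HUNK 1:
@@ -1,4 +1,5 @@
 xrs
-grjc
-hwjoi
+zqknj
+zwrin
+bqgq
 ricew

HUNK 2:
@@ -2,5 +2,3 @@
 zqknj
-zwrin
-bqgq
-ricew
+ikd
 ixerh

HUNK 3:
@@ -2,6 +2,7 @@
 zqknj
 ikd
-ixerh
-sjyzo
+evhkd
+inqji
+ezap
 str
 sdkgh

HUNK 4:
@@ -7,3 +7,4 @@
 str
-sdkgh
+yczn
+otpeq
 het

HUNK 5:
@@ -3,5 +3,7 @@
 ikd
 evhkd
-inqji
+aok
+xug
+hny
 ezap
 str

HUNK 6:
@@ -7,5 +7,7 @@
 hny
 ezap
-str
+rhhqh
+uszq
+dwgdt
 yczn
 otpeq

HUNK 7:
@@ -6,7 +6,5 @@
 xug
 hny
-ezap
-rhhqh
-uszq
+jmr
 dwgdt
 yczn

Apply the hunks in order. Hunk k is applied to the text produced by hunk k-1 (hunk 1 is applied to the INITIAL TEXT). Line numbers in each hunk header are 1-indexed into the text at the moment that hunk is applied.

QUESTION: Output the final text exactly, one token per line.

Hunk 1: at line 1 remove [grjc,hwjoi] add [zqknj,zwrin,bqgq] -> 11 lines: xrs zqknj zwrin bqgq ricew ixerh sjyzo str sdkgh het bswe
Hunk 2: at line 2 remove [zwrin,bqgq,ricew] add [ikd] -> 9 lines: xrs zqknj ikd ixerh sjyzo str sdkgh het bswe
Hunk 3: at line 2 remove [ixerh,sjyzo] add [evhkd,inqji,ezap] -> 10 lines: xrs zqknj ikd evhkd inqji ezap str sdkgh het bswe
Hunk 4: at line 7 remove [sdkgh] add [yczn,otpeq] -> 11 lines: xrs zqknj ikd evhkd inqji ezap str yczn otpeq het bswe
Hunk 5: at line 3 remove [inqji] add [aok,xug,hny] -> 13 lines: xrs zqknj ikd evhkd aok xug hny ezap str yczn otpeq het bswe
Hunk 6: at line 7 remove [str] add [rhhqh,uszq,dwgdt] -> 15 lines: xrs zqknj ikd evhkd aok xug hny ezap rhhqh uszq dwgdt yczn otpeq het bswe
Hunk 7: at line 6 remove [ezap,rhhqh,uszq] add [jmr] -> 13 lines: xrs zqknj ikd evhkd aok xug hny jmr dwgdt yczn otpeq het bswe

Answer: xrs
zqknj
ikd
evhkd
aok
xug
hny
jmr
dwgdt
yczn
otpeq
het
bswe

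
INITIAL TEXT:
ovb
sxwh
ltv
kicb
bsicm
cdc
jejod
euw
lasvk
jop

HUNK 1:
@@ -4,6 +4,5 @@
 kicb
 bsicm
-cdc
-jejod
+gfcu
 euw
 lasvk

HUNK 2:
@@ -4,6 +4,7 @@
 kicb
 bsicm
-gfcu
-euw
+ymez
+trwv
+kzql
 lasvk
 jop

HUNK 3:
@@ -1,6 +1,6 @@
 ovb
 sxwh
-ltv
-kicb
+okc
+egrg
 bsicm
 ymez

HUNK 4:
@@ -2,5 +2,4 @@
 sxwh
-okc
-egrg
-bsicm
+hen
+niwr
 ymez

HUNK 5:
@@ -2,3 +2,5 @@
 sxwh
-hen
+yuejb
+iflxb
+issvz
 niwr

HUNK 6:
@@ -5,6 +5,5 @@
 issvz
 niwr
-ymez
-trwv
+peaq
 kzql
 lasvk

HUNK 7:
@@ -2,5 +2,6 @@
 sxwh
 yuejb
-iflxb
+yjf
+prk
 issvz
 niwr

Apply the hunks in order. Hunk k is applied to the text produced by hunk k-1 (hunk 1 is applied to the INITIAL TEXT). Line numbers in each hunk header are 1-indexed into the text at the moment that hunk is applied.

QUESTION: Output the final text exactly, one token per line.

Hunk 1: at line 4 remove [cdc,jejod] add [gfcu] -> 9 lines: ovb sxwh ltv kicb bsicm gfcu euw lasvk jop
Hunk 2: at line 4 remove [gfcu,euw] add [ymez,trwv,kzql] -> 10 lines: ovb sxwh ltv kicb bsicm ymez trwv kzql lasvk jop
Hunk 3: at line 1 remove [ltv,kicb] add [okc,egrg] -> 10 lines: ovb sxwh okc egrg bsicm ymez trwv kzql lasvk jop
Hunk 4: at line 2 remove [okc,egrg,bsicm] add [hen,niwr] -> 9 lines: ovb sxwh hen niwr ymez trwv kzql lasvk jop
Hunk 5: at line 2 remove [hen] add [yuejb,iflxb,issvz] -> 11 lines: ovb sxwh yuejb iflxb issvz niwr ymez trwv kzql lasvk jop
Hunk 6: at line 5 remove [ymez,trwv] add [peaq] -> 10 lines: ovb sxwh yuejb iflxb issvz niwr peaq kzql lasvk jop
Hunk 7: at line 2 remove [iflxb] add [yjf,prk] -> 11 lines: ovb sxwh yuejb yjf prk issvz niwr peaq kzql lasvk jop

Answer: ovb
sxwh
yuejb
yjf
prk
issvz
niwr
peaq
kzql
lasvk
jop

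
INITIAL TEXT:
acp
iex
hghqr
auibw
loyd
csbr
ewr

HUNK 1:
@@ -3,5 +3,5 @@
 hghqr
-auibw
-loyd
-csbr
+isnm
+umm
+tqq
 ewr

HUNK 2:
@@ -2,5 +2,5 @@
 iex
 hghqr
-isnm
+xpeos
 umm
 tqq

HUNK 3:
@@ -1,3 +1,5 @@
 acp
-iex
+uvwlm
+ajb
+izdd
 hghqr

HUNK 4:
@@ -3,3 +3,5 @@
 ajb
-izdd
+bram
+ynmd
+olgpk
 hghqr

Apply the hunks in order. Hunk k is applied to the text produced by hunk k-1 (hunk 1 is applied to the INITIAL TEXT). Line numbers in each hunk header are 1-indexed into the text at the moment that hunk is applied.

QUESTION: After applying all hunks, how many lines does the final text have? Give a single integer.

Hunk 1: at line 3 remove [auibw,loyd,csbr] add [isnm,umm,tqq] -> 7 lines: acp iex hghqr isnm umm tqq ewr
Hunk 2: at line 2 remove [isnm] add [xpeos] -> 7 lines: acp iex hghqr xpeos umm tqq ewr
Hunk 3: at line 1 remove [iex] add [uvwlm,ajb,izdd] -> 9 lines: acp uvwlm ajb izdd hghqr xpeos umm tqq ewr
Hunk 4: at line 3 remove [izdd] add [bram,ynmd,olgpk] -> 11 lines: acp uvwlm ajb bram ynmd olgpk hghqr xpeos umm tqq ewr
Final line count: 11

Answer: 11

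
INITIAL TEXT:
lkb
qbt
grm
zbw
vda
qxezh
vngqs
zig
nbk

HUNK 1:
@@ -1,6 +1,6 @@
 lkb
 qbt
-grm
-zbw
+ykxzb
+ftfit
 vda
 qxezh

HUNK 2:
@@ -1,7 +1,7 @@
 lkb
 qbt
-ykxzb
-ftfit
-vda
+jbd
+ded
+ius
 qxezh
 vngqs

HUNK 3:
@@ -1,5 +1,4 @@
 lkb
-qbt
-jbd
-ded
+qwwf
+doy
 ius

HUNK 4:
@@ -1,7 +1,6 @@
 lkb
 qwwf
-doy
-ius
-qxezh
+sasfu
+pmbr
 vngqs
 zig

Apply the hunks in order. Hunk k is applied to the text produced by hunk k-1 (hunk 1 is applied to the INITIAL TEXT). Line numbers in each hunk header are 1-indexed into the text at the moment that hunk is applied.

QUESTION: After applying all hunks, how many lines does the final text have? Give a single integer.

Hunk 1: at line 1 remove [grm,zbw] add [ykxzb,ftfit] -> 9 lines: lkb qbt ykxzb ftfit vda qxezh vngqs zig nbk
Hunk 2: at line 1 remove [ykxzb,ftfit,vda] add [jbd,ded,ius] -> 9 lines: lkb qbt jbd ded ius qxezh vngqs zig nbk
Hunk 3: at line 1 remove [qbt,jbd,ded] add [qwwf,doy] -> 8 lines: lkb qwwf doy ius qxezh vngqs zig nbk
Hunk 4: at line 1 remove [doy,ius,qxezh] add [sasfu,pmbr] -> 7 lines: lkb qwwf sasfu pmbr vngqs zig nbk
Final line count: 7

Answer: 7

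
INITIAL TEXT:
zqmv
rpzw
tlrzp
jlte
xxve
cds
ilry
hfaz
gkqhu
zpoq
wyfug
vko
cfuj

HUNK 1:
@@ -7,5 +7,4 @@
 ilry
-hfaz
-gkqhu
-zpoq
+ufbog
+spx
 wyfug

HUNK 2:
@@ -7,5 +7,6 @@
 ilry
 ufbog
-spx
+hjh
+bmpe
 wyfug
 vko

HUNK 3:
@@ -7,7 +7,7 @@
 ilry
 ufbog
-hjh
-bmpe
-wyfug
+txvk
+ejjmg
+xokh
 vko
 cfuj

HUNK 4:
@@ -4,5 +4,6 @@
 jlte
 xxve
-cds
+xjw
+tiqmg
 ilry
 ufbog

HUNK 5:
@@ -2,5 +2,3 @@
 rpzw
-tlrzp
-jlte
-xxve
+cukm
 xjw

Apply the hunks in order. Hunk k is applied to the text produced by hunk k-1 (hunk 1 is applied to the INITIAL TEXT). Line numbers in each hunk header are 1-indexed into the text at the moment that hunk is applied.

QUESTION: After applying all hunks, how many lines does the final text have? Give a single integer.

Hunk 1: at line 7 remove [hfaz,gkqhu,zpoq] add [ufbog,spx] -> 12 lines: zqmv rpzw tlrzp jlte xxve cds ilry ufbog spx wyfug vko cfuj
Hunk 2: at line 7 remove [spx] add [hjh,bmpe] -> 13 lines: zqmv rpzw tlrzp jlte xxve cds ilry ufbog hjh bmpe wyfug vko cfuj
Hunk 3: at line 7 remove [hjh,bmpe,wyfug] add [txvk,ejjmg,xokh] -> 13 lines: zqmv rpzw tlrzp jlte xxve cds ilry ufbog txvk ejjmg xokh vko cfuj
Hunk 4: at line 4 remove [cds] add [xjw,tiqmg] -> 14 lines: zqmv rpzw tlrzp jlte xxve xjw tiqmg ilry ufbog txvk ejjmg xokh vko cfuj
Hunk 5: at line 2 remove [tlrzp,jlte,xxve] add [cukm] -> 12 lines: zqmv rpzw cukm xjw tiqmg ilry ufbog txvk ejjmg xokh vko cfuj
Final line count: 12

Answer: 12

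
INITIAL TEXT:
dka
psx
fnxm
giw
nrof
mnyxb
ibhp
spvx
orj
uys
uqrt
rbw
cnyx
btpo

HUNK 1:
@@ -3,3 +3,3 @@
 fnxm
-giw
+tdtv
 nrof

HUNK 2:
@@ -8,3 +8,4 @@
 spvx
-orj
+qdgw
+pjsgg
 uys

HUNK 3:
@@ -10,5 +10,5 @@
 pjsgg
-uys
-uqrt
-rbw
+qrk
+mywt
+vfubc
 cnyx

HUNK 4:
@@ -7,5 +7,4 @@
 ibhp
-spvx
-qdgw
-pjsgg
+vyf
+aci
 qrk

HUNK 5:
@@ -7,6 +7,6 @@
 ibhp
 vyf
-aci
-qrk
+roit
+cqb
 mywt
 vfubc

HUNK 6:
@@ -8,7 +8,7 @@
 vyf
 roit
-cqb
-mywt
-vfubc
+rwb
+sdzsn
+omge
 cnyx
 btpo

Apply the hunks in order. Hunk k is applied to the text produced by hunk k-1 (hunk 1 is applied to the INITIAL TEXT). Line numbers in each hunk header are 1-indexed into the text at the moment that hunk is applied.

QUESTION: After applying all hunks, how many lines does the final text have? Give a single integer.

Answer: 14

Derivation:
Hunk 1: at line 3 remove [giw] add [tdtv] -> 14 lines: dka psx fnxm tdtv nrof mnyxb ibhp spvx orj uys uqrt rbw cnyx btpo
Hunk 2: at line 8 remove [orj] add [qdgw,pjsgg] -> 15 lines: dka psx fnxm tdtv nrof mnyxb ibhp spvx qdgw pjsgg uys uqrt rbw cnyx btpo
Hunk 3: at line 10 remove [uys,uqrt,rbw] add [qrk,mywt,vfubc] -> 15 lines: dka psx fnxm tdtv nrof mnyxb ibhp spvx qdgw pjsgg qrk mywt vfubc cnyx btpo
Hunk 4: at line 7 remove [spvx,qdgw,pjsgg] add [vyf,aci] -> 14 lines: dka psx fnxm tdtv nrof mnyxb ibhp vyf aci qrk mywt vfubc cnyx btpo
Hunk 5: at line 7 remove [aci,qrk] add [roit,cqb] -> 14 lines: dka psx fnxm tdtv nrof mnyxb ibhp vyf roit cqb mywt vfubc cnyx btpo
Hunk 6: at line 8 remove [cqb,mywt,vfubc] add [rwb,sdzsn,omge] -> 14 lines: dka psx fnxm tdtv nrof mnyxb ibhp vyf roit rwb sdzsn omge cnyx btpo
Final line count: 14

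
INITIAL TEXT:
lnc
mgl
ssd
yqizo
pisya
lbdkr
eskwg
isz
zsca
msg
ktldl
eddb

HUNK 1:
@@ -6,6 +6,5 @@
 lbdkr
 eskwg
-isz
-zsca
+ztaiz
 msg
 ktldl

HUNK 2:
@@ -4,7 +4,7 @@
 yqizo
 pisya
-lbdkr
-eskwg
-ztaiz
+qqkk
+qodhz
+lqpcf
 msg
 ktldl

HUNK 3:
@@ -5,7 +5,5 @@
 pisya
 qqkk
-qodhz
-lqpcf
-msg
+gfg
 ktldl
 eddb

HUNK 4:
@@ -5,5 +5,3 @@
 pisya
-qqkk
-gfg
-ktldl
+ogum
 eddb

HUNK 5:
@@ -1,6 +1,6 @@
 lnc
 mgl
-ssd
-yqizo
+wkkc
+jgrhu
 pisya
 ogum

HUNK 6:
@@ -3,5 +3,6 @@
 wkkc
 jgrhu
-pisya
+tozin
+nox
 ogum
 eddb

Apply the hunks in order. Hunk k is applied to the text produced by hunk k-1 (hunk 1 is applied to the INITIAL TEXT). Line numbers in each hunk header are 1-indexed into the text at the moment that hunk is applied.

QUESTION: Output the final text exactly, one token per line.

Hunk 1: at line 6 remove [isz,zsca] add [ztaiz] -> 11 lines: lnc mgl ssd yqizo pisya lbdkr eskwg ztaiz msg ktldl eddb
Hunk 2: at line 4 remove [lbdkr,eskwg,ztaiz] add [qqkk,qodhz,lqpcf] -> 11 lines: lnc mgl ssd yqizo pisya qqkk qodhz lqpcf msg ktldl eddb
Hunk 3: at line 5 remove [qodhz,lqpcf,msg] add [gfg] -> 9 lines: lnc mgl ssd yqizo pisya qqkk gfg ktldl eddb
Hunk 4: at line 5 remove [qqkk,gfg,ktldl] add [ogum] -> 7 lines: lnc mgl ssd yqizo pisya ogum eddb
Hunk 5: at line 1 remove [ssd,yqizo] add [wkkc,jgrhu] -> 7 lines: lnc mgl wkkc jgrhu pisya ogum eddb
Hunk 6: at line 3 remove [pisya] add [tozin,nox] -> 8 lines: lnc mgl wkkc jgrhu tozin nox ogum eddb

Answer: lnc
mgl
wkkc
jgrhu
tozin
nox
ogum
eddb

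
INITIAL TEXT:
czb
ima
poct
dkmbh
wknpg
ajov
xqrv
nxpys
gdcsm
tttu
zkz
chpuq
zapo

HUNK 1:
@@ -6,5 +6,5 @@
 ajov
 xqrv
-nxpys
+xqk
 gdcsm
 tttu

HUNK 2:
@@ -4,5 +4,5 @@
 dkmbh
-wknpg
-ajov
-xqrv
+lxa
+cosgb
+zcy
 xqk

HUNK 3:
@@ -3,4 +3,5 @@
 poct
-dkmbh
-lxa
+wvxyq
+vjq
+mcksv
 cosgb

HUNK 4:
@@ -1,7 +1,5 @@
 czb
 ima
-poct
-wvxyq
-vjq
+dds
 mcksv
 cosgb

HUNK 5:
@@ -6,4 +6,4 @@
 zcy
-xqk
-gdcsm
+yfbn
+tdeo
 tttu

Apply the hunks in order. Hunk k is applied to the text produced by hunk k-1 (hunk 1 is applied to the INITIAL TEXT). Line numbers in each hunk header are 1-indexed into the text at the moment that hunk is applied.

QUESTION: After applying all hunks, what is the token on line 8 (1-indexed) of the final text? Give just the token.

Answer: tdeo

Derivation:
Hunk 1: at line 6 remove [nxpys] add [xqk] -> 13 lines: czb ima poct dkmbh wknpg ajov xqrv xqk gdcsm tttu zkz chpuq zapo
Hunk 2: at line 4 remove [wknpg,ajov,xqrv] add [lxa,cosgb,zcy] -> 13 lines: czb ima poct dkmbh lxa cosgb zcy xqk gdcsm tttu zkz chpuq zapo
Hunk 3: at line 3 remove [dkmbh,lxa] add [wvxyq,vjq,mcksv] -> 14 lines: czb ima poct wvxyq vjq mcksv cosgb zcy xqk gdcsm tttu zkz chpuq zapo
Hunk 4: at line 1 remove [poct,wvxyq,vjq] add [dds] -> 12 lines: czb ima dds mcksv cosgb zcy xqk gdcsm tttu zkz chpuq zapo
Hunk 5: at line 6 remove [xqk,gdcsm] add [yfbn,tdeo] -> 12 lines: czb ima dds mcksv cosgb zcy yfbn tdeo tttu zkz chpuq zapo
Final line 8: tdeo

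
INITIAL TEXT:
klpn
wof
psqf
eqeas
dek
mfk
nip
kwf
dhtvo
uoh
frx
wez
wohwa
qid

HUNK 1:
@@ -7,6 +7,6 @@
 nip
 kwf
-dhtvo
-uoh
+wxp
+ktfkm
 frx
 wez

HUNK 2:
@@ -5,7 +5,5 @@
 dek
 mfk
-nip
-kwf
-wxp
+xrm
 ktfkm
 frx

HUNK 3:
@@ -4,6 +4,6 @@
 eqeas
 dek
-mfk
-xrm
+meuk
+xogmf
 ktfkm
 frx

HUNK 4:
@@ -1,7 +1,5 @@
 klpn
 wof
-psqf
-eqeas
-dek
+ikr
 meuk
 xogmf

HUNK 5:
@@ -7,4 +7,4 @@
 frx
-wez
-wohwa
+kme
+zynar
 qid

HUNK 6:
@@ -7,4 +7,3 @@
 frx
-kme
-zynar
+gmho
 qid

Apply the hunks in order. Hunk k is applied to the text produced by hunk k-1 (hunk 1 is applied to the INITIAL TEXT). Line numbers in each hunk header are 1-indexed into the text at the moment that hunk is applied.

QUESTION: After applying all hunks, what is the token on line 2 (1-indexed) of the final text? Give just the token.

Answer: wof

Derivation:
Hunk 1: at line 7 remove [dhtvo,uoh] add [wxp,ktfkm] -> 14 lines: klpn wof psqf eqeas dek mfk nip kwf wxp ktfkm frx wez wohwa qid
Hunk 2: at line 5 remove [nip,kwf,wxp] add [xrm] -> 12 lines: klpn wof psqf eqeas dek mfk xrm ktfkm frx wez wohwa qid
Hunk 3: at line 4 remove [mfk,xrm] add [meuk,xogmf] -> 12 lines: klpn wof psqf eqeas dek meuk xogmf ktfkm frx wez wohwa qid
Hunk 4: at line 1 remove [psqf,eqeas,dek] add [ikr] -> 10 lines: klpn wof ikr meuk xogmf ktfkm frx wez wohwa qid
Hunk 5: at line 7 remove [wez,wohwa] add [kme,zynar] -> 10 lines: klpn wof ikr meuk xogmf ktfkm frx kme zynar qid
Hunk 6: at line 7 remove [kme,zynar] add [gmho] -> 9 lines: klpn wof ikr meuk xogmf ktfkm frx gmho qid
Final line 2: wof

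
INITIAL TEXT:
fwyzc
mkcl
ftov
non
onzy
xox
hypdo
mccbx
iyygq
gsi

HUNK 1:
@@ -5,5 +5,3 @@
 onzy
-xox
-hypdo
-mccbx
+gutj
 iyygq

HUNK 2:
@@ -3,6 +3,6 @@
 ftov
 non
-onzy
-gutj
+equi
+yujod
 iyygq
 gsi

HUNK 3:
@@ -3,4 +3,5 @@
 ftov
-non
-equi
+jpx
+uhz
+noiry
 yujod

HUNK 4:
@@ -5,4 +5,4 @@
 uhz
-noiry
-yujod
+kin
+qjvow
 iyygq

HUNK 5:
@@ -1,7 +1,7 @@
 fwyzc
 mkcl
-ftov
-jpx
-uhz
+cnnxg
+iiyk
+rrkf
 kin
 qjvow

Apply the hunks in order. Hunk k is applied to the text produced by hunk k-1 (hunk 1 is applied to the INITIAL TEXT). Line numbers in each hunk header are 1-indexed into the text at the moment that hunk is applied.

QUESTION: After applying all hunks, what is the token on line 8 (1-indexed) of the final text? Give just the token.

Hunk 1: at line 5 remove [xox,hypdo,mccbx] add [gutj] -> 8 lines: fwyzc mkcl ftov non onzy gutj iyygq gsi
Hunk 2: at line 3 remove [onzy,gutj] add [equi,yujod] -> 8 lines: fwyzc mkcl ftov non equi yujod iyygq gsi
Hunk 3: at line 3 remove [non,equi] add [jpx,uhz,noiry] -> 9 lines: fwyzc mkcl ftov jpx uhz noiry yujod iyygq gsi
Hunk 4: at line 5 remove [noiry,yujod] add [kin,qjvow] -> 9 lines: fwyzc mkcl ftov jpx uhz kin qjvow iyygq gsi
Hunk 5: at line 1 remove [ftov,jpx,uhz] add [cnnxg,iiyk,rrkf] -> 9 lines: fwyzc mkcl cnnxg iiyk rrkf kin qjvow iyygq gsi
Final line 8: iyygq

Answer: iyygq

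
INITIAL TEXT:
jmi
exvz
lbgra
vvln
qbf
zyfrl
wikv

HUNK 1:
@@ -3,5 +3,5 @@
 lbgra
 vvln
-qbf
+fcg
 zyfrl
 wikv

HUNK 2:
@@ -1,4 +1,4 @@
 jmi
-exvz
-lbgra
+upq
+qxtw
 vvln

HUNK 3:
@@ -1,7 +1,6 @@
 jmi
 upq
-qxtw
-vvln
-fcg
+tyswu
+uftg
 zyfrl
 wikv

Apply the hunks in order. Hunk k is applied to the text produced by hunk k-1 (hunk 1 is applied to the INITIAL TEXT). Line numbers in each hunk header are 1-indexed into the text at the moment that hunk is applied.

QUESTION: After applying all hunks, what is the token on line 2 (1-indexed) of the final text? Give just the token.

Hunk 1: at line 3 remove [qbf] add [fcg] -> 7 lines: jmi exvz lbgra vvln fcg zyfrl wikv
Hunk 2: at line 1 remove [exvz,lbgra] add [upq,qxtw] -> 7 lines: jmi upq qxtw vvln fcg zyfrl wikv
Hunk 3: at line 1 remove [qxtw,vvln,fcg] add [tyswu,uftg] -> 6 lines: jmi upq tyswu uftg zyfrl wikv
Final line 2: upq

Answer: upq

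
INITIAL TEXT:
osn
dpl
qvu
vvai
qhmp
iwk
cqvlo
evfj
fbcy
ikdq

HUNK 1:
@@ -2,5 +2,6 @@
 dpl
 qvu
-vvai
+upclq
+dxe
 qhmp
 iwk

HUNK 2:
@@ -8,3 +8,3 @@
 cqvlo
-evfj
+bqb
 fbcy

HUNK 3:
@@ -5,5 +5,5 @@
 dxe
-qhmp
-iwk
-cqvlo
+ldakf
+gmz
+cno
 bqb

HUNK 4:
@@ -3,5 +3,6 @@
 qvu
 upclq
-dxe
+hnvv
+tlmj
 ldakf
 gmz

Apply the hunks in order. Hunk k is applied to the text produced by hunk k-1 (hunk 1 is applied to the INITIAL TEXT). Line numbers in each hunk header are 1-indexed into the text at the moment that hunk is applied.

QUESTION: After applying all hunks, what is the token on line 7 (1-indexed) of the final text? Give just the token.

Answer: ldakf

Derivation:
Hunk 1: at line 2 remove [vvai] add [upclq,dxe] -> 11 lines: osn dpl qvu upclq dxe qhmp iwk cqvlo evfj fbcy ikdq
Hunk 2: at line 8 remove [evfj] add [bqb] -> 11 lines: osn dpl qvu upclq dxe qhmp iwk cqvlo bqb fbcy ikdq
Hunk 3: at line 5 remove [qhmp,iwk,cqvlo] add [ldakf,gmz,cno] -> 11 lines: osn dpl qvu upclq dxe ldakf gmz cno bqb fbcy ikdq
Hunk 4: at line 3 remove [dxe] add [hnvv,tlmj] -> 12 lines: osn dpl qvu upclq hnvv tlmj ldakf gmz cno bqb fbcy ikdq
Final line 7: ldakf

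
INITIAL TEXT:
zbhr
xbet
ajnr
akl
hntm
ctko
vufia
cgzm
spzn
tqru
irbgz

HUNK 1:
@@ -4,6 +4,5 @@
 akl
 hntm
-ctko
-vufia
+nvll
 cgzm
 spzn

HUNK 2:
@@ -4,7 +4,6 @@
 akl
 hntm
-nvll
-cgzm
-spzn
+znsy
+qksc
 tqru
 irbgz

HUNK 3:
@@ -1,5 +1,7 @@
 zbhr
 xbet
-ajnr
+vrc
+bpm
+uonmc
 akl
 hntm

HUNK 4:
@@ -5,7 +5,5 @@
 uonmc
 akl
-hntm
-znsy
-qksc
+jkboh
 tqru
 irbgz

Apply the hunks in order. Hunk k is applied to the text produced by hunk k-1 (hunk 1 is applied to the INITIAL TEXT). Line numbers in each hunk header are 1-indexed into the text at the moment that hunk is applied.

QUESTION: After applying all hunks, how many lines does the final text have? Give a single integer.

Answer: 9

Derivation:
Hunk 1: at line 4 remove [ctko,vufia] add [nvll] -> 10 lines: zbhr xbet ajnr akl hntm nvll cgzm spzn tqru irbgz
Hunk 2: at line 4 remove [nvll,cgzm,spzn] add [znsy,qksc] -> 9 lines: zbhr xbet ajnr akl hntm znsy qksc tqru irbgz
Hunk 3: at line 1 remove [ajnr] add [vrc,bpm,uonmc] -> 11 lines: zbhr xbet vrc bpm uonmc akl hntm znsy qksc tqru irbgz
Hunk 4: at line 5 remove [hntm,znsy,qksc] add [jkboh] -> 9 lines: zbhr xbet vrc bpm uonmc akl jkboh tqru irbgz
Final line count: 9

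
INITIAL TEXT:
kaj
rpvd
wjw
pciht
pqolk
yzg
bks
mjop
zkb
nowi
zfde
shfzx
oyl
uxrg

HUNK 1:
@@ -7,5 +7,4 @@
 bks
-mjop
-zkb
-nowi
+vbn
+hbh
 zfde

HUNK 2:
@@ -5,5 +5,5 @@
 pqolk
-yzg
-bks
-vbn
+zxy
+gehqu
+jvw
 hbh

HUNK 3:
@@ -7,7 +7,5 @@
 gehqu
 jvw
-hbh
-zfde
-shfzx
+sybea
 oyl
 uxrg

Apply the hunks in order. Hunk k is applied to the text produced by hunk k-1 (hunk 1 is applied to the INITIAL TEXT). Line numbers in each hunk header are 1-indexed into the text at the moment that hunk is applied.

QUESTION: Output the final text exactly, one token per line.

Answer: kaj
rpvd
wjw
pciht
pqolk
zxy
gehqu
jvw
sybea
oyl
uxrg

Derivation:
Hunk 1: at line 7 remove [mjop,zkb,nowi] add [vbn,hbh] -> 13 lines: kaj rpvd wjw pciht pqolk yzg bks vbn hbh zfde shfzx oyl uxrg
Hunk 2: at line 5 remove [yzg,bks,vbn] add [zxy,gehqu,jvw] -> 13 lines: kaj rpvd wjw pciht pqolk zxy gehqu jvw hbh zfde shfzx oyl uxrg
Hunk 3: at line 7 remove [hbh,zfde,shfzx] add [sybea] -> 11 lines: kaj rpvd wjw pciht pqolk zxy gehqu jvw sybea oyl uxrg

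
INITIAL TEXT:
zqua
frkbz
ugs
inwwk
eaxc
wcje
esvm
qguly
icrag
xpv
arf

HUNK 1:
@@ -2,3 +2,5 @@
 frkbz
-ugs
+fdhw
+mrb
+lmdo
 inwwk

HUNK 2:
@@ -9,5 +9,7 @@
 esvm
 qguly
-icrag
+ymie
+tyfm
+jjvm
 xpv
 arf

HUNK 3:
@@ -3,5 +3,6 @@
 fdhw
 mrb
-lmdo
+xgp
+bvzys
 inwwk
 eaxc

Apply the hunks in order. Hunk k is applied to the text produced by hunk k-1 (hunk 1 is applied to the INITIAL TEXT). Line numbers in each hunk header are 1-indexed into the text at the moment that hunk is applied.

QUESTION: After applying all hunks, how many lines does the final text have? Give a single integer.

Hunk 1: at line 2 remove [ugs] add [fdhw,mrb,lmdo] -> 13 lines: zqua frkbz fdhw mrb lmdo inwwk eaxc wcje esvm qguly icrag xpv arf
Hunk 2: at line 9 remove [icrag] add [ymie,tyfm,jjvm] -> 15 lines: zqua frkbz fdhw mrb lmdo inwwk eaxc wcje esvm qguly ymie tyfm jjvm xpv arf
Hunk 3: at line 3 remove [lmdo] add [xgp,bvzys] -> 16 lines: zqua frkbz fdhw mrb xgp bvzys inwwk eaxc wcje esvm qguly ymie tyfm jjvm xpv arf
Final line count: 16

Answer: 16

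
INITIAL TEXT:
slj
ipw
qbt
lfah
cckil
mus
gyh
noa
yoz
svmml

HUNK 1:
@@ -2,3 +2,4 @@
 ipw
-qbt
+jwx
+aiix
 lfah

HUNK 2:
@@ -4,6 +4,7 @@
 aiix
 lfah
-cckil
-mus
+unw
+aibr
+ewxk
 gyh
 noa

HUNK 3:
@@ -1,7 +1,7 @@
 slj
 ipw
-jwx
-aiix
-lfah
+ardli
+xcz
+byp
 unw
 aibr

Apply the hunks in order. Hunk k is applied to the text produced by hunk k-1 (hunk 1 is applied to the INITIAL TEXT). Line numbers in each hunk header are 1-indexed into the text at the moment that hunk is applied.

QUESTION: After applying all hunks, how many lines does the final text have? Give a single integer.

Hunk 1: at line 2 remove [qbt] add [jwx,aiix] -> 11 lines: slj ipw jwx aiix lfah cckil mus gyh noa yoz svmml
Hunk 2: at line 4 remove [cckil,mus] add [unw,aibr,ewxk] -> 12 lines: slj ipw jwx aiix lfah unw aibr ewxk gyh noa yoz svmml
Hunk 3: at line 1 remove [jwx,aiix,lfah] add [ardli,xcz,byp] -> 12 lines: slj ipw ardli xcz byp unw aibr ewxk gyh noa yoz svmml
Final line count: 12

Answer: 12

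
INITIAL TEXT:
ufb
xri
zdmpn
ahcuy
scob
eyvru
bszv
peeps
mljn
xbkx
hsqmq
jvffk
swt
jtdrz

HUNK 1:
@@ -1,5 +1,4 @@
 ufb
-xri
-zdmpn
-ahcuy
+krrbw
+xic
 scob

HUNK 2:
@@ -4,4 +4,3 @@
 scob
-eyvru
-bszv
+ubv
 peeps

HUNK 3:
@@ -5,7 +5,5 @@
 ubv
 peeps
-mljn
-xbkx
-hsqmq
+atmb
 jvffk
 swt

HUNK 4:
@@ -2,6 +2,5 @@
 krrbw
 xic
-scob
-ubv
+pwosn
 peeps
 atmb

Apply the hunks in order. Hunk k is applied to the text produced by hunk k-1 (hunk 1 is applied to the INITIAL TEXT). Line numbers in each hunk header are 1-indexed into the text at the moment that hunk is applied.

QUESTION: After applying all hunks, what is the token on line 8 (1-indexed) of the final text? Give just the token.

Hunk 1: at line 1 remove [xri,zdmpn,ahcuy] add [krrbw,xic] -> 13 lines: ufb krrbw xic scob eyvru bszv peeps mljn xbkx hsqmq jvffk swt jtdrz
Hunk 2: at line 4 remove [eyvru,bszv] add [ubv] -> 12 lines: ufb krrbw xic scob ubv peeps mljn xbkx hsqmq jvffk swt jtdrz
Hunk 3: at line 5 remove [mljn,xbkx,hsqmq] add [atmb] -> 10 lines: ufb krrbw xic scob ubv peeps atmb jvffk swt jtdrz
Hunk 4: at line 2 remove [scob,ubv] add [pwosn] -> 9 lines: ufb krrbw xic pwosn peeps atmb jvffk swt jtdrz
Final line 8: swt

Answer: swt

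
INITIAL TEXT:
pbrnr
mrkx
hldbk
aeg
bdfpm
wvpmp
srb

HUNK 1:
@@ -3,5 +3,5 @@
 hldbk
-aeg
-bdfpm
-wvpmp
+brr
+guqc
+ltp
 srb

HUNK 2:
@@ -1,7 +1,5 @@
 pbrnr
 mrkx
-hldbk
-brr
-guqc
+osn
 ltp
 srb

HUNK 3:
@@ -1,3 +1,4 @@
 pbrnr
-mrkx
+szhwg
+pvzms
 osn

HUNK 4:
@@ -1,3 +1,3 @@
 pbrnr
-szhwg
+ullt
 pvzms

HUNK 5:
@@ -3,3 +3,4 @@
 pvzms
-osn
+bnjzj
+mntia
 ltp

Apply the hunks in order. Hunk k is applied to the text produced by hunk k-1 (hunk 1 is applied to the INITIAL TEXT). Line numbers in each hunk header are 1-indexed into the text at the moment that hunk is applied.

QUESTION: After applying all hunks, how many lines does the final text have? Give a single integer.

Hunk 1: at line 3 remove [aeg,bdfpm,wvpmp] add [brr,guqc,ltp] -> 7 lines: pbrnr mrkx hldbk brr guqc ltp srb
Hunk 2: at line 1 remove [hldbk,brr,guqc] add [osn] -> 5 lines: pbrnr mrkx osn ltp srb
Hunk 3: at line 1 remove [mrkx] add [szhwg,pvzms] -> 6 lines: pbrnr szhwg pvzms osn ltp srb
Hunk 4: at line 1 remove [szhwg] add [ullt] -> 6 lines: pbrnr ullt pvzms osn ltp srb
Hunk 5: at line 3 remove [osn] add [bnjzj,mntia] -> 7 lines: pbrnr ullt pvzms bnjzj mntia ltp srb
Final line count: 7

Answer: 7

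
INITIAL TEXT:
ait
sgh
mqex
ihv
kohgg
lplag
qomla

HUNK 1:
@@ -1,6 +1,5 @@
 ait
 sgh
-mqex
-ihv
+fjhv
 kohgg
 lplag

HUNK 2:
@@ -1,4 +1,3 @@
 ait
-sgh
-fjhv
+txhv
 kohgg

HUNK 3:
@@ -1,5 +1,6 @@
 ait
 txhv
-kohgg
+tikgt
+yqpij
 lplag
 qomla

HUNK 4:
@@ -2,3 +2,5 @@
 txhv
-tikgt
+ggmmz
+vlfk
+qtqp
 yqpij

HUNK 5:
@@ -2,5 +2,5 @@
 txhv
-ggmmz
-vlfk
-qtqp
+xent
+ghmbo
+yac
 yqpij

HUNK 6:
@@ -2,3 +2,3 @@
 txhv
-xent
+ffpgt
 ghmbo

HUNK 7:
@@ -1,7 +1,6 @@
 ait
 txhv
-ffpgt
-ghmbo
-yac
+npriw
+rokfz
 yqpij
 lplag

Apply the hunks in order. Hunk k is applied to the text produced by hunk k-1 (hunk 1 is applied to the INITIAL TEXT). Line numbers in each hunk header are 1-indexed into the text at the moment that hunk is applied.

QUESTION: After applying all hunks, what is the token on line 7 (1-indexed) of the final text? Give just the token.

Answer: qomla

Derivation:
Hunk 1: at line 1 remove [mqex,ihv] add [fjhv] -> 6 lines: ait sgh fjhv kohgg lplag qomla
Hunk 2: at line 1 remove [sgh,fjhv] add [txhv] -> 5 lines: ait txhv kohgg lplag qomla
Hunk 3: at line 1 remove [kohgg] add [tikgt,yqpij] -> 6 lines: ait txhv tikgt yqpij lplag qomla
Hunk 4: at line 2 remove [tikgt] add [ggmmz,vlfk,qtqp] -> 8 lines: ait txhv ggmmz vlfk qtqp yqpij lplag qomla
Hunk 5: at line 2 remove [ggmmz,vlfk,qtqp] add [xent,ghmbo,yac] -> 8 lines: ait txhv xent ghmbo yac yqpij lplag qomla
Hunk 6: at line 2 remove [xent] add [ffpgt] -> 8 lines: ait txhv ffpgt ghmbo yac yqpij lplag qomla
Hunk 7: at line 1 remove [ffpgt,ghmbo,yac] add [npriw,rokfz] -> 7 lines: ait txhv npriw rokfz yqpij lplag qomla
Final line 7: qomla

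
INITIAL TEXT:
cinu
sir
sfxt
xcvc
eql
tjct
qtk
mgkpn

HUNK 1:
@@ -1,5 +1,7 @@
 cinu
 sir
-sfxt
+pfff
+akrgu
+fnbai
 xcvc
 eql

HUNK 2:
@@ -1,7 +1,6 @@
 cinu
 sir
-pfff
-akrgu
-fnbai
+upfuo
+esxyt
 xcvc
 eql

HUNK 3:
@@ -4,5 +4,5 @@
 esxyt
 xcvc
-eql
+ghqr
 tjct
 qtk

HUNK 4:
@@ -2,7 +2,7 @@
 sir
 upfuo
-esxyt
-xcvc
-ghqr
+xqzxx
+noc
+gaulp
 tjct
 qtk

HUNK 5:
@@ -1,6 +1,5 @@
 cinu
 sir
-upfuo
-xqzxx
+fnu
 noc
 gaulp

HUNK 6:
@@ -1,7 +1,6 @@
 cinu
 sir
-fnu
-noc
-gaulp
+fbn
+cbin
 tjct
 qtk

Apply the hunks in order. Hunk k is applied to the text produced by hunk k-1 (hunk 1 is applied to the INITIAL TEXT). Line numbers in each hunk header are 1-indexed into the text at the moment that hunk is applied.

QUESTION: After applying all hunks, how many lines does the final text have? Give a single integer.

Hunk 1: at line 1 remove [sfxt] add [pfff,akrgu,fnbai] -> 10 lines: cinu sir pfff akrgu fnbai xcvc eql tjct qtk mgkpn
Hunk 2: at line 1 remove [pfff,akrgu,fnbai] add [upfuo,esxyt] -> 9 lines: cinu sir upfuo esxyt xcvc eql tjct qtk mgkpn
Hunk 3: at line 4 remove [eql] add [ghqr] -> 9 lines: cinu sir upfuo esxyt xcvc ghqr tjct qtk mgkpn
Hunk 4: at line 2 remove [esxyt,xcvc,ghqr] add [xqzxx,noc,gaulp] -> 9 lines: cinu sir upfuo xqzxx noc gaulp tjct qtk mgkpn
Hunk 5: at line 1 remove [upfuo,xqzxx] add [fnu] -> 8 lines: cinu sir fnu noc gaulp tjct qtk mgkpn
Hunk 6: at line 1 remove [fnu,noc,gaulp] add [fbn,cbin] -> 7 lines: cinu sir fbn cbin tjct qtk mgkpn
Final line count: 7

Answer: 7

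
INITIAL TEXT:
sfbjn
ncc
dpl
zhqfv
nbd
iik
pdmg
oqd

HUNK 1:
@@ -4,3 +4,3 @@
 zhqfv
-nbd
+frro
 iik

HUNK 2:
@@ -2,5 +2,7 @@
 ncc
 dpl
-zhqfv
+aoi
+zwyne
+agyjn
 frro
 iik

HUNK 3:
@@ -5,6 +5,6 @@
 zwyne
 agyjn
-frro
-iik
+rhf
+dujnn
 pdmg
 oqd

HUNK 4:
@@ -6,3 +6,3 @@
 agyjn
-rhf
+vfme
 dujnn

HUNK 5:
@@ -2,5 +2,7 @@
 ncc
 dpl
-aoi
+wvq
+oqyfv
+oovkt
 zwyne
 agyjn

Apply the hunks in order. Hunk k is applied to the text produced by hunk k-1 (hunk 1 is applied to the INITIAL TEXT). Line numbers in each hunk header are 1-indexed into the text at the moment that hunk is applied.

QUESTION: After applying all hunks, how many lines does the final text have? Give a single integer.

Answer: 12

Derivation:
Hunk 1: at line 4 remove [nbd] add [frro] -> 8 lines: sfbjn ncc dpl zhqfv frro iik pdmg oqd
Hunk 2: at line 2 remove [zhqfv] add [aoi,zwyne,agyjn] -> 10 lines: sfbjn ncc dpl aoi zwyne agyjn frro iik pdmg oqd
Hunk 3: at line 5 remove [frro,iik] add [rhf,dujnn] -> 10 lines: sfbjn ncc dpl aoi zwyne agyjn rhf dujnn pdmg oqd
Hunk 4: at line 6 remove [rhf] add [vfme] -> 10 lines: sfbjn ncc dpl aoi zwyne agyjn vfme dujnn pdmg oqd
Hunk 5: at line 2 remove [aoi] add [wvq,oqyfv,oovkt] -> 12 lines: sfbjn ncc dpl wvq oqyfv oovkt zwyne agyjn vfme dujnn pdmg oqd
Final line count: 12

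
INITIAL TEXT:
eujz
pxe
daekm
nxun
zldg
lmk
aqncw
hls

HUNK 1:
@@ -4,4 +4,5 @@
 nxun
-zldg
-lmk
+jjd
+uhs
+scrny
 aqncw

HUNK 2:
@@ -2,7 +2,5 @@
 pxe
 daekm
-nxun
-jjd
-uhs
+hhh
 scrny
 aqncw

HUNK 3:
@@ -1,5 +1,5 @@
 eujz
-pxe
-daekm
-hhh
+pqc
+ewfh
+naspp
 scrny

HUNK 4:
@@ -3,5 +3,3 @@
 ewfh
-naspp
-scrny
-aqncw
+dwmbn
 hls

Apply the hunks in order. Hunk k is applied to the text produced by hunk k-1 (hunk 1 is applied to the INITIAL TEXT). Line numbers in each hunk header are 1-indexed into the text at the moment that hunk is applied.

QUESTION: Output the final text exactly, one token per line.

Answer: eujz
pqc
ewfh
dwmbn
hls

Derivation:
Hunk 1: at line 4 remove [zldg,lmk] add [jjd,uhs,scrny] -> 9 lines: eujz pxe daekm nxun jjd uhs scrny aqncw hls
Hunk 2: at line 2 remove [nxun,jjd,uhs] add [hhh] -> 7 lines: eujz pxe daekm hhh scrny aqncw hls
Hunk 3: at line 1 remove [pxe,daekm,hhh] add [pqc,ewfh,naspp] -> 7 lines: eujz pqc ewfh naspp scrny aqncw hls
Hunk 4: at line 3 remove [naspp,scrny,aqncw] add [dwmbn] -> 5 lines: eujz pqc ewfh dwmbn hls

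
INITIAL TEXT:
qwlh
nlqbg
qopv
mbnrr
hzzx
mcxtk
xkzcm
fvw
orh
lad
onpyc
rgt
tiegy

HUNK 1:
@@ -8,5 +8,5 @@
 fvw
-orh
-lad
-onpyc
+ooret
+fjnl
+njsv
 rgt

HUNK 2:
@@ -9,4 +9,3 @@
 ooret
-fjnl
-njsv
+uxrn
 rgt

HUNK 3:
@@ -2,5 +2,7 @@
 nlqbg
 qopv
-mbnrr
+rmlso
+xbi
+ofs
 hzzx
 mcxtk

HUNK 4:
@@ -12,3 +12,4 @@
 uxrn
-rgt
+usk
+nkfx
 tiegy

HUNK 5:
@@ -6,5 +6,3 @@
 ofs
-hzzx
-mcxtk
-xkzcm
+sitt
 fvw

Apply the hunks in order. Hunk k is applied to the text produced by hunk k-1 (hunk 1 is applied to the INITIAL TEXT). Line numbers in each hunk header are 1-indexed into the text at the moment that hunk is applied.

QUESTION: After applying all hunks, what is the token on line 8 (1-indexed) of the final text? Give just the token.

Answer: fvw

Derivation:
Hunk 1: at line 8 remove [orh,lad,onpyc] add [ooret,fjnl,njsv] -> 13 lines: qwlh nlqbg qopv mbnrr hzzx mcxtk xkzcm fvw ooret fjnl njsv rgt tiegy
Hunk 2: at line 9 remove [fjnl,njsv] add [uxrn] -> 12 lines: qwlh nlqbg qopv mbnrr hzzx mcxtk xkzcm fvw ooret uxrn rgt tiegy
Hunk 3: at line 2 remove [mbnrr] add [rmlso,xbi,ofs] -> 14 lines: qwlh nlqbg qopv rmlso xbi ofs hzzx mcxtk xkzcm fvw ooret uxrn rgt tiegy
Hunk 4: at line 12 remove [rgt] add [usk,nkfx] -> 15 lines: qwlh nlqbg qopv rmlso xbi ofs hzzx mcxtk xkzcm fvw ooret uxrn usk nkfx tiegy
Hunk 5: at line 6 remove [hzzx,mcxtk,xkzcm] add [sitt] -> 13 lines: qwlh nlqbg qopv rmlso xbi ofs sitt fvw ooret uxrn usk nkfx tiegy
Final line 8: fvw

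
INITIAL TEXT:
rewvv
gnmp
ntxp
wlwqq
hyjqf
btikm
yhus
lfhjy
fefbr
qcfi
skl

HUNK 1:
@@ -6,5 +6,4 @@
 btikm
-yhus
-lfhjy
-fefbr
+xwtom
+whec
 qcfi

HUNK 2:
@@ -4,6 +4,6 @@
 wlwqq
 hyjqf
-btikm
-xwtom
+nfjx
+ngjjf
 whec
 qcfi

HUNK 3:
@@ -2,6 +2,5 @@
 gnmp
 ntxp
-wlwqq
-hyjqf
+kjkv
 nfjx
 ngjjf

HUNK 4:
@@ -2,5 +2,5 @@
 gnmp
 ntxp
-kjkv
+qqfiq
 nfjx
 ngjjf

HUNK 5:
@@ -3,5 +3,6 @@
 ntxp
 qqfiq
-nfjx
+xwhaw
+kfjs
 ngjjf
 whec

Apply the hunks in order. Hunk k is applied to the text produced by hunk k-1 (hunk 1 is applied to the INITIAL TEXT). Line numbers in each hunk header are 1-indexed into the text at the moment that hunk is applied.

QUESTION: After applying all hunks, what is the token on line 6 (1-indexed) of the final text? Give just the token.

Hunk 1: at line 6 remove [yhus,lfhjy,fefbr] add [xwtom,whec] -> 10 lines: rewvv gnmp ntxp wlwqq hyjqf btikm xwtom whec qcfi skl
Hunk 2: at line 4 remove [btikm,xwtom] add [nfjx,ngjjf] -> 10 lines: rewvv gnmp ntxp wlwqq hyjqf nfjx ngjjf whec qcfi skl
Hunk 3: at line 2 remove [wlwqq,hyjqf] add [kjkv] -> 9 lines: rewvv gnmp ntxp kjkv nfjx ngjjf whec qcfi skl
Hunk 4: at line 2 remove [kjkv] add [qqfiq] -> 9 lines: rewvv gnmp ntxp qqfiq nfjx ngjjf whec qcfi skl
Hunk 5: at line 3 remove [nfjx] add [xwhaw,kfjs] -> 10 lines: rewvv gnmp ntxp qqfiq xwhaw kfjs ngjjf whec qcfi skl
Final line 6: kfjs

Answer: kfjs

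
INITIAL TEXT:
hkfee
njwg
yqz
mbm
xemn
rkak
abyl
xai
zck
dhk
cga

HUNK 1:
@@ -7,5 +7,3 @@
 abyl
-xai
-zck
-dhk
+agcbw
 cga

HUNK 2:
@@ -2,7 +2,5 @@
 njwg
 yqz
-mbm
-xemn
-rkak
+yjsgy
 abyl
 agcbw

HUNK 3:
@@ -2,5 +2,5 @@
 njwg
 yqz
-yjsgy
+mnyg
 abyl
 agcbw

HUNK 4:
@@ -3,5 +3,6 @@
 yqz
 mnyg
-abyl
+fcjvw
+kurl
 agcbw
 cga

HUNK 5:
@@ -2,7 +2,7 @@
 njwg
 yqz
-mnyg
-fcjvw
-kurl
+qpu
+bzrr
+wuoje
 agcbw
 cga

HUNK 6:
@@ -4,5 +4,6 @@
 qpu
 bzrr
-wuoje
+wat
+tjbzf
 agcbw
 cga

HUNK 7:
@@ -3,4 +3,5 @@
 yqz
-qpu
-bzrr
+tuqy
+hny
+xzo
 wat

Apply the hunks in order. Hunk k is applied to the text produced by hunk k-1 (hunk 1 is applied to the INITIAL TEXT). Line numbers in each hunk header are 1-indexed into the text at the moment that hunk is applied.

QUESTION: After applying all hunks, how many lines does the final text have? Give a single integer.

Hunk 1: at line 7 remove [xai,zck,dhk] add [agcbw] -> 9 lines: hkfee njwg yqz mbm xemn rkak abyl agcbw cga
Hunk 2: at line 2 remove [mbm,xemn,rkak] add [yjsgy] -> 7 lines: hkfee njwg yqz yjsgy abyl agcbw cga
Hunk 3: at line 2 remove [yjsgy] add [mnyg] -> 7 lines: hkfee njwg yqz mnyg abyl agcbw cga
Hunk 4: at line 3 remove [abyl] add [fcjvw,kurl] -> 8 lines: hkfee njwg yqz mnyg fcjvw kurl agcbw cga
Hunk 5: at line 2 remove [mnyg,fcjvw,kurl] add [qpu,bzrr,wuoje] -> 8 lines: hkfee njwg yqz qpu bzrr wuoje agcbw cga
Hunk 6: at line 4 remove [wuoje] add [wat,tjbzf] -> 9 lines: hkfee njwg yqz qpu bzrr wat tjbzf agcbw cga
Hunk 7: at line 3 remove [qpu,bzrr] add [tuqy,hny,xzo] -> 10 lines: hkfee njwg yqz tuqy hny xzo wat tjbzf agcbw cga
Final line count: 10

Answer: 10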